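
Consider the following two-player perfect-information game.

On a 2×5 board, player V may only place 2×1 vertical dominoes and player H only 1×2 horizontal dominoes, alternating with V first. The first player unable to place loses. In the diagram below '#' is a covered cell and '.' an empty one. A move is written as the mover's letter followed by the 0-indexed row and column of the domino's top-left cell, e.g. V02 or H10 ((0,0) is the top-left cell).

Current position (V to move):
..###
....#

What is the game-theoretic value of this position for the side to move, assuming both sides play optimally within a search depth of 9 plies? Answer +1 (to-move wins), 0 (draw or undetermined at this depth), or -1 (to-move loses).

p1 V@[..###/....#]: V00[#.###/#...#]-1 V01[.####/.#..#]+1*
p2 H@[.####/.#..#]: H12[.####/.####]-1*
p3 V@[.####/.####]: V00[#####/#####]+1*
p4 H@[#####/#####] terminal -1; root [..###/....#] d9

value(..###/....#, V) = +1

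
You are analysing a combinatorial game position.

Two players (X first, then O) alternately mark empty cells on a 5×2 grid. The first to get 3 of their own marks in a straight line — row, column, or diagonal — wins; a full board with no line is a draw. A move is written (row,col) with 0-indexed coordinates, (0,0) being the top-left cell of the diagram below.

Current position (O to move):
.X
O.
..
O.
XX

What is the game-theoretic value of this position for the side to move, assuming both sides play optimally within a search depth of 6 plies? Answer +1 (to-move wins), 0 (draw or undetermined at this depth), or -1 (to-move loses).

value(.X/O./../O./XX, O) = +1

ply 1, O at .X/O./../O./XX | (0,0)=+0→OX/O./../O./XX; (1,1)=+0→.X/OO/../O./XX; (2,0)=+1→.X/O./O./O./XX*; (2,1)=+0→.X/O./.O/O./XX; (3,1)=+0→.X/O./../OO/XX
ply 2: .X/O./O./O./XX is terminal -1 (X); from .X/O./../O./XX depth 6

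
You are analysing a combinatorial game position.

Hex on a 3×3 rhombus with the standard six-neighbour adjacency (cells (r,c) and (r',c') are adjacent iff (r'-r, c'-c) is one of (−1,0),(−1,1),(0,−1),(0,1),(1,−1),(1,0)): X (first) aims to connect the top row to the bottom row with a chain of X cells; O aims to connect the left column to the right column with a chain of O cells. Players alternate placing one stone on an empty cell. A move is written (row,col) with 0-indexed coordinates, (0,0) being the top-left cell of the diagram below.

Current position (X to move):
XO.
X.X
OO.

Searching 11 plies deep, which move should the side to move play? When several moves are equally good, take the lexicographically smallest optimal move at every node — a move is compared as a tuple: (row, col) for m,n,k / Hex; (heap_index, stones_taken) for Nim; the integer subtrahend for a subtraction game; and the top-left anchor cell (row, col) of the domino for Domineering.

[XO./X.X/OO.] X move#1: (0,2):-1/XOX/X.X/OO., (1,1):-1/XO./XXX/OO., (2,2):+1/XO./X.X/OOX*
[XO./X.X/OOX] O move#2: (0,2):-1/XOO/X.X/OOX*, (1,1):-1/XO./XOX/OOX
[XOO/X.X/OOX] X move#3: (1,1):+1/XOO/XXX/OOX*
[XOO/XXX/OOX] end (terminal -1, O#4); searched XO./X.X/OO. to 11

X's best at [XO./X.X/OO.]: (2,2)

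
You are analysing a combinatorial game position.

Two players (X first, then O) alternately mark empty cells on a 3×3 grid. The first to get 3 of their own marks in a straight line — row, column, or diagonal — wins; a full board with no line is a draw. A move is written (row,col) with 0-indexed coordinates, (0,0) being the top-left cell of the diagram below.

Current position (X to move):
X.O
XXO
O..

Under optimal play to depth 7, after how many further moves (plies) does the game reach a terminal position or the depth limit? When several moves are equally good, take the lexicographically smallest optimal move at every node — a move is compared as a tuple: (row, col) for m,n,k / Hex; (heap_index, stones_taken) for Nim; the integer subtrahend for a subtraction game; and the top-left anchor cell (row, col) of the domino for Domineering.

PV length from [X.O/XXO/O..]: 1 ply

p1 X@[X.O/XXO/O..]: (0,1)[XXO/XXO/O..]-1 (2,1)[X.O/XXO/OX.]-1 (2,2)[X.O/XXO/O.X]+1*
p2 O@[X.O/XXO/O.X] terminal -1; root [X.O/XXO/O..] d7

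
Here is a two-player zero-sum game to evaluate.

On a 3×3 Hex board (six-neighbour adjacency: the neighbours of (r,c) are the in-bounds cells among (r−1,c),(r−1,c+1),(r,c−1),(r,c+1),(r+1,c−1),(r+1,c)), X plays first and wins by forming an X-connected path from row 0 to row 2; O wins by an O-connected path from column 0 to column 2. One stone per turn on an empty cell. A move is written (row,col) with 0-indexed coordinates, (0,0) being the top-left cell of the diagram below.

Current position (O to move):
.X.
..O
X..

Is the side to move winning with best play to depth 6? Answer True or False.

O winning at [.X./..O/X..]: False

ply 1, O at .X./..O/X.. | (0,0)=-1→OX./..O/X..*; (0,2)=-1→.XO/..O/X..; (1,0)=-1→.X./O.O/X..; (1,1)=-1→.X./.OO/X..; (2,1)=-1→.X./..O/XO.; (2,2)=-1→.X./..O/X.O
ply 2, X at OX./..O/X.. | (0,2)=+1→OXX/..O/X..*; (1,0)=+1→OX./X.O/X..; (1,1)=+1→OX./.XO/X..; (2,1)=+1→OX./..O/XX.; (2,2)=+1→OX./..O/X.X
ply 3, O at OXX/..O/X.. | (1,0)=-1→OXX/O.O/X..*; (1,1)=-1→OXX/.OO/X..; (2,1)=-1→OXX/..O/XO.; (2,2)=-1→OXX/..O/X.O
ply 4, X at OXX/O.O/X.. | (1,1)=+1→OXX/OXO/X..*; (2,1)=-1→OXX/O.O/XX.; (2,2)=-1→OXX/O.O/X.X
ply 5: OXX/OXO/X.. is terminal -1 (O); from .X./..O/X.. depth 6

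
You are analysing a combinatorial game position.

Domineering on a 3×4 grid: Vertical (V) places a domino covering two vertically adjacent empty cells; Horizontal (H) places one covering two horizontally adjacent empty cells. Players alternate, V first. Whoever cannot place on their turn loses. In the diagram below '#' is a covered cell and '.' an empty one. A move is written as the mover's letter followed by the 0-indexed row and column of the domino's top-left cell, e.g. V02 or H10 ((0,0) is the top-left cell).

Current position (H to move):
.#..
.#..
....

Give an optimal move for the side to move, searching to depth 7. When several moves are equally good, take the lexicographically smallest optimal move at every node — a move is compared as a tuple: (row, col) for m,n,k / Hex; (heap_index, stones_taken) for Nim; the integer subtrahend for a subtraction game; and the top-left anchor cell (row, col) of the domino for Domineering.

[.#../.#../....] H move#1: H02:-1/.###/.#../...., H12:+1/.#../.###/....*, H20:-1/.#../.#../##.., H21:-1/.#../.#../.##., H22:-1/.#../.#../..##
[.#../.###/....] V move#2: V00:-1/##../####/....*, V10:-1/.#../####/#...
[##../####/....] H move#3: H02:+1/####/####/....*, H20:+1/##../####/##.., H21:+1/##../####/.##., H22:+1/##../####/..##
[####/####/....] end (terminal -1, V#4); searched .#../.#../.... to 7

H's best at [.#../.#../....]: H12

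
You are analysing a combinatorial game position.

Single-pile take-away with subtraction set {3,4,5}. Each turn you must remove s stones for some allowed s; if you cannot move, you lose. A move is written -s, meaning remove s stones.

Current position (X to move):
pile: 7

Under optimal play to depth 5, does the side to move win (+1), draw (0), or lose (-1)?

[7] X move#1: -3:-1/4, -4:-1/3, -5:+1/2*
[2] end (terminal -1, O#2); searched 7 to 5

value(7, X) = +1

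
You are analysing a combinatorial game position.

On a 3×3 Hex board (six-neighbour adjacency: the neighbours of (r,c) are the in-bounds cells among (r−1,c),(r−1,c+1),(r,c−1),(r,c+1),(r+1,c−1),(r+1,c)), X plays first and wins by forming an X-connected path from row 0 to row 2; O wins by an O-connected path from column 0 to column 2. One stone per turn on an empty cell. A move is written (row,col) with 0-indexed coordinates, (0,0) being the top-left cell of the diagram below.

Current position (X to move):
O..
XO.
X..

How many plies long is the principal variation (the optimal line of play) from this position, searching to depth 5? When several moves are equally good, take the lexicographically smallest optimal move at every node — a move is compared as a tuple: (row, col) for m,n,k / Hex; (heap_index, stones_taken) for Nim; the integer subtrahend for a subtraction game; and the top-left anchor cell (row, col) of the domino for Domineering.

PV length from [O../XO./X..]: 1 ply

[O../XO./X..] X move#1: (0,1):+1/OX./XO./X..*, (0,2):+1/O.X/XO./X.., (1,2):+1/O../XOX/X.., (2,1):-1/O../XO./XX., (2,2):-1/O../XO./X.X
[OX./XO./X..] end (terminal -1, O#2); searched O../XO./X.. to 5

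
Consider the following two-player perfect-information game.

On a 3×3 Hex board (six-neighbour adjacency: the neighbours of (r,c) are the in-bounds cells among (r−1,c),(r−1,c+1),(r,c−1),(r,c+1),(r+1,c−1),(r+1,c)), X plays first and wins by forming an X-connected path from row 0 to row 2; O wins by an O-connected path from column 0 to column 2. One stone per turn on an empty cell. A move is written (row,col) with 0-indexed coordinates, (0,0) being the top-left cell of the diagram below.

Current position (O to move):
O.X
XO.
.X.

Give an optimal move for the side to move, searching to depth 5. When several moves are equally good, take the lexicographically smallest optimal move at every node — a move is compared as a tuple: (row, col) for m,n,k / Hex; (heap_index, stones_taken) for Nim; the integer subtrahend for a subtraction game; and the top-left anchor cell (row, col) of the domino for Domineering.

O's best at [O.X/XO./.X.]: (1,2)

[O.X/XO./.X.] O move#1: (0,1):-1/OOX/XO./.X., (1,2):+1/O.X/XOO/.X.*, (2,0):-1/O.X/XO./OX., (2,2):-1/O.X/XO./.XO
[O.X/XOO/.X.] X move#2: (0,1):-1/OXX/XOO/.X.*, (2,0):-1/O.X/XOO/XX., (2,2):-1/O.X/XOO/.XX
[OXX/XOO/.X.] O move#3: (2,0):+1/OXX/XOO/OX.*, (2,2):-1/OXX/XOO/.XO
[OXX/XOO/OX.] end (terminal -1, X#4); searched O.X/XO./.X. to 5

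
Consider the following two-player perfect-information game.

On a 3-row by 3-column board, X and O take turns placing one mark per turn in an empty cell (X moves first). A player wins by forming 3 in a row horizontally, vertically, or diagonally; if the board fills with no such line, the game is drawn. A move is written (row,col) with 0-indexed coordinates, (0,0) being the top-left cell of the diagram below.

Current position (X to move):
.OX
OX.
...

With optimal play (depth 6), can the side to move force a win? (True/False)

X winning at [.OX/OX./...]: True

[.OX/OX./...] X move#1: (0,0):+1/XOX/OX./...*, (1,2):+1/.OX/OXX/..., (2,0):+1/.OX/OX./X.., (2,1):+0/.OX/OX./.X., (2,2):+1/.OX/OX./..X
[XOX/OX./...] O move#2: (1,2):-1/XOX/OXO/...*, (2,0):-1/XOX/OX./O.., (2,1):-1/XOX/OX./.O., (2,2):-1/XOX/OX./..O
[XOX/OXO/...] X move#3: (2,0):+1/XOX/OXO/X..*, (2,1):+1/XOX/OXO/.X., (2,2):+1/XOX/OXO/..X
[XOX/OXO/X..] end (terminal -1, O#4); searched .OX/OX./... to 6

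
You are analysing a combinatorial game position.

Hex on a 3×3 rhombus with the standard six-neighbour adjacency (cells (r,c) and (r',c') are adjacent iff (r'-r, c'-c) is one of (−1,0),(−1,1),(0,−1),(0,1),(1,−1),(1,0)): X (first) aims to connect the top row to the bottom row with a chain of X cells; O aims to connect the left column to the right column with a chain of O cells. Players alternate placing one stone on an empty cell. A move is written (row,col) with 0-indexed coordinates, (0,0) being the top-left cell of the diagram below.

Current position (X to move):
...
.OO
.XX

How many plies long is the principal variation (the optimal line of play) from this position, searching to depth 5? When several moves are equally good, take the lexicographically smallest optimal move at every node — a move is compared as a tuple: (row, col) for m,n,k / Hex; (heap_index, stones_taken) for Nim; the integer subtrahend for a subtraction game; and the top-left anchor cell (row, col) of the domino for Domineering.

p1 X@[.../.OO/.XX]: (0,0)[X../.OO/.XX]-1* (0,1)[.X./.OO/.XX]-1 (0,2)[..X/.OO/.XX]-1 (1,0)[.../XOO/.XX]-1 (2,0)[.../.OO/XXX]-1
p2 O@[X../.OO/.XX]: (0,1)[XO./.OO/.XX]+1* (0,2)[X.O/.OO/.XX]+1 (1,0)[X../OOO/.XX]+1 (2,0)[X../.OO/OXX]+1
p3 X@[XO./.OO/.XX]: (0,2)[XOX/.OO/.XX]-1* (1,0)[XO./XOO/.XX]-1 (2,0)[XO./.OO/XXX]-1
p4 O@[XOX/.OO/.XX]: (1,0)[XOX/OOO/.XX]+1* (2,0)[XOX/.OO/OXX]+1
p5 X@[XOX/OOO/.XX] terminal -1; root [.../.OO/.XX] d5

PV length from [.../.OO/.XX]: 4 plies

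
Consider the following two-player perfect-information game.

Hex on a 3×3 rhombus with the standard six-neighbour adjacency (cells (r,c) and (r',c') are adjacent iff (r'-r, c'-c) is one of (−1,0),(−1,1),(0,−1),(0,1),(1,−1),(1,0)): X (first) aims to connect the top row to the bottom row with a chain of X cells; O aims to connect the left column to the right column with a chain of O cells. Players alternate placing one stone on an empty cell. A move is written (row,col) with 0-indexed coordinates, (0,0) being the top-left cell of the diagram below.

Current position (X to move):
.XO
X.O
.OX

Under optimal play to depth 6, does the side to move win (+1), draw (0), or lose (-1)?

p1 X@[.XO/X.O/.OX]: (0,0)[XXO/X.O/.OX]-1 (1,1)[.XO/XXO/.OX]-1 (2,0)[.XO/X.O/XOX]+1*
p2 O@[.XO/X.O/XOX] terminal -1; root [.XO/X.O/.OX] d6

value(.XO/X.O/.OX, X) = +1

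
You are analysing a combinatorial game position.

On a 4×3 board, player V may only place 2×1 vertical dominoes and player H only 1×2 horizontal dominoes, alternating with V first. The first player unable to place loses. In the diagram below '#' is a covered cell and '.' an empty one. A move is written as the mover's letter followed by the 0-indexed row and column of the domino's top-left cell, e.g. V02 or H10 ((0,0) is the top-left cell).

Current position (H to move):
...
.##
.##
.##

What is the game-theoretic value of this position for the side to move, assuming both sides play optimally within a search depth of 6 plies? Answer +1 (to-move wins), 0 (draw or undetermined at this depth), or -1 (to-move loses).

value(.../.##/.##/.##, H) = -1

p1 H@[.../.##/.##/.##]: H00[##./.##/.##/.##]-1* H01[.##/.##/.##/.##]-1
p2 V@[##./.##/.##/.##]: V10[##./###/###/.##]+1* V20[##./.##/###/###]+1
p3 H@[##./###/###/.##] terminal -1; root [.../.##/.##/.##] d6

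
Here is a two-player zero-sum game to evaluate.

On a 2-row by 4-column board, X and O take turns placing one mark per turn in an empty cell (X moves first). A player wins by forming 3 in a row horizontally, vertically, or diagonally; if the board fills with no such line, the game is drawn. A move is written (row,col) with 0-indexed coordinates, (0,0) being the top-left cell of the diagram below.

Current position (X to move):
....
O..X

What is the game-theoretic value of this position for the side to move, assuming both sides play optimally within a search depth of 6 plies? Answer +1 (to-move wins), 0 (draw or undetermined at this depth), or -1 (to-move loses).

ply 1, X at ..../O..X | (0,0)=+0→X.../O..X*; (0,1)=+0→.X../O..X; (0,2)=+0→..X./O..X; (0,3)=+0→...X/O..X; (1,1)=+0→..../OX.X; (1,2)=+0→..../O.XX
ply 2, O at X.../O..X | (0,1)=+0→XO../O..X*; (0,2)=+0→X.O./O..X; (0,3)=+0→X..O/O..X; (1,1)=+0→X.../OO.X; (1,2)=+0→X.../O.OX
ply 3, X at XO../O..X | (0,2)=+0→XOX./O..X*; (0,3)=+0→XO.X/O..X; (1,1)=+0→XO../OX.X; (1,2)=+0→XO../O.XX
ply 4, O at XOX./O..X | (0,3)=+0→XOXO/O..X*; (1,1)=+0→XOX./OO.X; (1,2)=+0→XOX./O.OX
ply 5, X at XOXO/O..X | (1,1)=+0→XOXO/OX.X*; (1,2)=+0→XOXO/O.XX
ply 6, O at XOXO/OX.X | (1,2)=+0→XOXO/OXOX*
ply 7: XOXO/OXOX is terminal +0 (X); from ..../O..X depth 6

value(..../O..X, X) = 0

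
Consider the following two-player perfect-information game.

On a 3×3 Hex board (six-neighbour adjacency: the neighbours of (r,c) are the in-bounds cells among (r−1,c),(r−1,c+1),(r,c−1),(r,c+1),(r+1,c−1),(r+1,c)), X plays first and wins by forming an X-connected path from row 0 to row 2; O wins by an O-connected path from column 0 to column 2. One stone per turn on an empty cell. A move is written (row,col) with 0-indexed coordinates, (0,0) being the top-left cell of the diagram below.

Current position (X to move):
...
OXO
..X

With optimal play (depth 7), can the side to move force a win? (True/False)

X winning at [.../OXO/..X]: True

p1 X@[.../OXO/..X]: (0,0)[X../OXO/..X]+1* (0,1)[.X./OXO/..X]+1 (0,2)[..X/OXO/..X]+1 (2,0)[.../OXO/X.X]+1 (2,1)[.../OXO/.XX]+1
p2 O@[X../OXO/..X]: (0,1)[XO./OXO/..X]-1* (0,2)[X.O/OXO/..X]-1 (2,0)[X../OXO/O.X]-1 (2,1)[X../OXO/.OX]-1
p3 X@[XO./OXO/..X]: (0,2)[XOX/OXO/..X]+1* (2,0)[XO./OXO/X.X]-1 (2,1)[XO./OXO/.XX]-1
p4 O@[XOX/OXO/..X]: (2,0)[XOX/OXO/O.X]-1* (2,1)[XOX/OXO/.OX]-1
p5 X@[XOX/OXO/O.X]: (2,1)[XOX/OXO/OXX]+1*
p6 O@[XOX/OXO/OXX] terminal -1; root [.../OXO/..X] d7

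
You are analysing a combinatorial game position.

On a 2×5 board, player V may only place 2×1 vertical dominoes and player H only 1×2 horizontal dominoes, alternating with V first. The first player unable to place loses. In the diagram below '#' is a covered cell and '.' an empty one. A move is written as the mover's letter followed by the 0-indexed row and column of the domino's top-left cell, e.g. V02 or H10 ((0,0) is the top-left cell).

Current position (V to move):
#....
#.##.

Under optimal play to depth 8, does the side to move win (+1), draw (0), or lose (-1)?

ply 1, V at #..../#.##. | V01=-1→##.../####.*; V04=-1→#...#/#.###
ply 2, H at ##.../####. | H02=-1→####./####.; H03=+1→##.##/####.*
ply 3: ##.##/####. is terminal -1 (V); from #..../#.##. depth 8

value(#..../#.##., V) = -1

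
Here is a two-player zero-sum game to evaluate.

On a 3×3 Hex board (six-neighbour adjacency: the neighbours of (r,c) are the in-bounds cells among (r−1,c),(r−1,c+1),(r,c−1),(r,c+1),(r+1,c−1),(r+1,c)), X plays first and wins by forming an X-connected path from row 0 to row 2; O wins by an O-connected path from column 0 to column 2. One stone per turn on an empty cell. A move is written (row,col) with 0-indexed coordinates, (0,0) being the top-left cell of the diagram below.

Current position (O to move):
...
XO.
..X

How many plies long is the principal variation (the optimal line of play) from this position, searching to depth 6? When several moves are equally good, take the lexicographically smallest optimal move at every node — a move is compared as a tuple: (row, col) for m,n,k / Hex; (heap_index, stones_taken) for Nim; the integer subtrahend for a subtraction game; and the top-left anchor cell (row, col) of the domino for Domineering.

PV length from [.../XO./..X]: 5 plies

ply 1, O at .../XO./..X | (0,0)=+1→O../XO./..X*; (0,1)=+1→.O./XO./..X; (0,2)=-1→..O/XO./..X; (1,2)=-1→.../XOO/..X; (2,0)=+1→.../XO./O.X; (2,1)=-1→.../XO./.OX
ply 2, X at O../XO./..X | (0,1)=-1→OX./XO./..X*; (0,2)=-1→O.X/XO./..X; (1,2)=-1→O../XOX/..X; (2,0)=-1→O../XO./X.X; (2,1)=-1→O../XO./.XX
ply 3, O at OX./XO./..X | (0,2)=-1→OXO/XO./..X; (1,2)=-1→OX./XOO/..X; (2,0)=+1→OX./XO./O.X*; (2,1)=-1→OX./XO./.OX
ply 4, X at OX./XO./O.X | (0,2)=-1→OXX/XO./O.X*; (1,2)=-1→OX./XOX/O.X; (2,1)=-1→OX./XO./OXX
ply 5, O at OXX/XO./O.X | (1,2)=+1→OXX/XOO/O.X*; (2,1)=-1→OXX/XO./OOX
ply 6: OXX/XOO/O.X is terminal -1 (X); from .../XO./..X depth 6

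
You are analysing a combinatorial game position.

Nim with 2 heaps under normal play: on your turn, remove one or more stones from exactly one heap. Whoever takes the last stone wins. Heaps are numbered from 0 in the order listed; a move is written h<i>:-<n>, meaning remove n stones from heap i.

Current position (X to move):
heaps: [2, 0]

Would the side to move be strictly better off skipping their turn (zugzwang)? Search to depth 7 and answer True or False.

zugzwang((2,0), X) = False

p1 X@[(2,0)]: h0:-1[(1,0)]-1 h0:-2[(0,0)]+1*
p2 O@[(0,0)] terminal -1; root [(2,0)] d7
pass branch (O moves first from the same position):
  | p1 O@[(2,0)]: h0:-1[(1,0)]-1 h0:-2[(0,0)]+1*
  | p2 X@[(0,0)] terminal -1; root [(2,0)] d7
X moving scores +1; X passing scores -1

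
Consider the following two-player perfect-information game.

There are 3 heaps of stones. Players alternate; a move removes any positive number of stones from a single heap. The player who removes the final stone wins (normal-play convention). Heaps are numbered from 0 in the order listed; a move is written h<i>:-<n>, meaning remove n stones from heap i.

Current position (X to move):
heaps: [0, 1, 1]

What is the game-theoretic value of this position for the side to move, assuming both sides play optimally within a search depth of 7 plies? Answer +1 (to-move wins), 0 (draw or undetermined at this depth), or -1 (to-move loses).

p1 X@[(0,1,1)]: h1:-1[(0,0,1)]-1* h2:-1[(0,1,0)]-1
p2 O@[(0,0,1)]: h2:-1[(0,0,0)]+1*
p3 X@[(0,0,0)] terminal -1; root [(0,1,1)] d7

value((0,1,1), X) = -1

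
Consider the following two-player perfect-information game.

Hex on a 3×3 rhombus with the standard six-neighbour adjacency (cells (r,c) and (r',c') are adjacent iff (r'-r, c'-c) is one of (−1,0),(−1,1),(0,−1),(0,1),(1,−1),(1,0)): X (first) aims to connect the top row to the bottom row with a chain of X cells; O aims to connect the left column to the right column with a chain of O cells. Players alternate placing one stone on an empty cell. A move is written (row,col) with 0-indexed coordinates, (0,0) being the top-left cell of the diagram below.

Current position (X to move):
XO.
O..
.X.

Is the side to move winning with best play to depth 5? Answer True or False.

ply 1, X at XO./O../.X. | (0,2)=+1→XOX/O../.X.*; (1,1)=-1→XO./OX./.X.; (1,2)=-1→XO./O.X/.X.; (2,0)=-1→XO./O../XX.; (2,2)=-1→XO./O../.XX
ply 2, O at XOX/O../.X. | (1,1)=-1→XOX/OO./.X.*; (1,2)=-1→XOX/O.O/.X.; (2,0)=-1→XOX/O../OX.; (2,2)=-1→XOX/O../.XO
ply 3, X at XOX/OO./.X. | (1,2)=+1→XOX/OOX/.X.*; (2,0)=-1→XOX/OO./XX.; (2,2)=-1→XOX/OO./.XX
ply 4: XOX/OOX/.X. is terminal -1 (O); from XO./O../.X. depth 5

X winning at [XO./O../.X.]: True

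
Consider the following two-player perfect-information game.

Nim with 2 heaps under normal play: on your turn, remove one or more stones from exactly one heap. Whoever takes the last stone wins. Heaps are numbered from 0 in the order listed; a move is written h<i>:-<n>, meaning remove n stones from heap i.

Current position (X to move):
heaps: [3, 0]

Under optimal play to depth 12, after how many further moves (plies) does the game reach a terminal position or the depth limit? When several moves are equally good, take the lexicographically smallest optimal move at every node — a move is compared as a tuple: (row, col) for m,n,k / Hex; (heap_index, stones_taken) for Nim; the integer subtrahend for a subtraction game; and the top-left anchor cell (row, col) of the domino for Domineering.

PV length from [(3,0)]: 1 ply

p1 X@[(3,0)]: h0:-1[(2,0)]-1 h0:-2[(1,0)]-1 h0:-3[(0,0)]+1*
p2 O@[(0,0)] terminal -1; root [(3,0)] d12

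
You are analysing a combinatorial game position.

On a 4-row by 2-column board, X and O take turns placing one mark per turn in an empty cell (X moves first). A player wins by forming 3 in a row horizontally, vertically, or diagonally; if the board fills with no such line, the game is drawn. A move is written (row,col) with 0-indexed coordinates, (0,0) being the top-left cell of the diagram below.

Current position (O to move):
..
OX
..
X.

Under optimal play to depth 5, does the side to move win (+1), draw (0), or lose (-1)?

p1 O@[../OX/../X.]: (0,0)[O./OX/../X.]+0* (0,1)[.O/OX/../X.]+0 (2,0)[../OX/O./X.]+0 (2,1)[../OX/.O/X.]+0 (3,1)[../OX/../XO]+0
p2 X@[O./OX/../X.]: (0,1)[OX/OX/../X.]-1 (2,0)[O./OX/X./X.]+0* (2,1)[O./OX/.X/X.]-1 (3,1)[O./OX/../XX]-1
p3 O@[O./OX/X./X.]: (0,1)[OO/OX/X./X.]+0* (2,1)[O./OX/XO/X.]+0 (3,1)[O./OX/X./XO]+0
p4 X@[OO/OX/X./X.]: (2,1)[OO/OX/XX/X.]+0* (3,1)[OO/OX/X./XX]+0
p5 O@[OO/OX/XX/X.]: (3,1)[OO/OX/XX/XO]+0*
p6 X@[OO/OX/XX/XO] terminal +0; root [../OX/../X.] d5

value(../OX/../X., O) = 0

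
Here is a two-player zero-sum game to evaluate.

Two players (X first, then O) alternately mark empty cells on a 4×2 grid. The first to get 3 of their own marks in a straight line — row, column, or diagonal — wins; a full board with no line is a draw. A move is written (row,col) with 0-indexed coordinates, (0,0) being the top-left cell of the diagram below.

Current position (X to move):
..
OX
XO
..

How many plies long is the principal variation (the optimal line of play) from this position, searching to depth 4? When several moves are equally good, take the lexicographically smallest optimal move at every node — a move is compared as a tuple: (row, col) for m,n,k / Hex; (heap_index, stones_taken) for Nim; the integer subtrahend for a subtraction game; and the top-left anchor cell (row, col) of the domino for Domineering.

PV length from [../OX/XO/..]: 4 plies

ply 1, X at ../OX/XO/.. | (0,0)=+0→X./OX/XO/..*; (0,1)=+0→.X/OX/XO/..; (3,0)=+0→../OX/XO/X.; (3,1)=+0→../OX/XO/.X
ply 2, O at X./OX/XO/.. | (0,1)=+0→XO/OX/XO/..*; (3,0)=+0→X./OX/XO/O.; (3,1)=+0→X./OX/XO/.O
ply 3, X at XO/OX/XO/.. | (3,0)=+0→XO/OX/XO/X.*; (3,1)=+0→XO/OX/XO/.X
ply 4, O at XO/OX/XO/X. | (3,1)=+0→XO/OX/XO/XO*
ply 5: XO/OX/XO/XO is terminal +0 (X); from ../OX/XO/.. depth 4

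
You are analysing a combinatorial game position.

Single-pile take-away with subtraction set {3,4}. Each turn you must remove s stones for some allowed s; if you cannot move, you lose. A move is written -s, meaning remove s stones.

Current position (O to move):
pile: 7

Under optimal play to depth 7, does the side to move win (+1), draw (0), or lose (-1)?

value(7, O) = -1

[7] O move#1: -3:-1/4*, -4:-1/3
[4] X move#2: -3:+1/1*, -4:+1/0
[1] end (terminal -1, O#3); searched 7 to 7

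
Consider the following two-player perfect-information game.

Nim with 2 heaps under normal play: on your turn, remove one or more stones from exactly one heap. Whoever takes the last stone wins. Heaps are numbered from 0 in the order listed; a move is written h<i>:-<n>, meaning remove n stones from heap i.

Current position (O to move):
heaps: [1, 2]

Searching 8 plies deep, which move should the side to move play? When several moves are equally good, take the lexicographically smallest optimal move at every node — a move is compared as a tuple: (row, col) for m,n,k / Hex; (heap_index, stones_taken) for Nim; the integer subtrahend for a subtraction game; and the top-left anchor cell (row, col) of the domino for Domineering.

O's best at [(1,2)]: h1:-1

p1 O@[(1,2)]: h0:-1[(0,2)]-1 h1:-1[(1,1)]+1* h1:-2[(1,0)]-1
p2 X@[(1,1)]: h0:-1[(0,1)]-1* h1:-1[(1,0)]-1
p3 O@[(0,1)]: h1:-1[(0,0)]+1*
p4 X@[(0,0)] terminal -1; root [(1,2)] d8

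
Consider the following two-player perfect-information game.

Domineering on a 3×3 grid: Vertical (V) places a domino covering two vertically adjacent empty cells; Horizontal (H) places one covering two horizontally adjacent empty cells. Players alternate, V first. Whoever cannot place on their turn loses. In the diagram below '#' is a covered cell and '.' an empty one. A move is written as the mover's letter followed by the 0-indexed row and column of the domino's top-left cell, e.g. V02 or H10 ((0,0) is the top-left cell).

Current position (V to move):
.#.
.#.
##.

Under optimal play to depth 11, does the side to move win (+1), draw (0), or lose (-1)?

value(.#./.#./##., V) = +1

[.#./.#./##.] V move#1: V00:+1/##./##./##.*, V02:+1/.##/.##/##., V12:+1/.#./.##/###
[##./##./##.] end (terminal -1, H#2); searched .#./.#./##. to 11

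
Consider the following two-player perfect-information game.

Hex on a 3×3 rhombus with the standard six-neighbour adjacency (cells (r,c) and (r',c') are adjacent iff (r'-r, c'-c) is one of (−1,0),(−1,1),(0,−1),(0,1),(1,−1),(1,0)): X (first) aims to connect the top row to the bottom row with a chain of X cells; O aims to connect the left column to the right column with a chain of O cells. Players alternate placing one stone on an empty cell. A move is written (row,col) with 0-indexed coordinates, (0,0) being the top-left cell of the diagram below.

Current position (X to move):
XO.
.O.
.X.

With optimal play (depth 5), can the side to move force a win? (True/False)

X winning at [XO./.O./.X.]: False

p1 X@[XO./.O./.X.]: (0,2)[XOX/.O./.X.]-1* (1,0)[XO./XO./.X.]-1 (1,2)[XO./.OX/.X.]-1 (2,0)[XO./.O./XX.]-1 (2,2)[XO./.O./.XX]-1
p2 O@[XOX/.O./.X.]: (1,0)[XOX/OO./.X.]-1 (1,2)[XOX/.OO/.X.]+1* (2,0)[XOX/.O./OX.]-1 (2,2)[XOX/.O./.XO]-1
p3 X@[XOX/.OO/.X.]: (1,0)[XOX/XOO/.X.]-1* (2,0)[XOX/.OO/XX.]-1 (2,2)[XOX/.OO/.XX]-1
p4 O@[XOX/XOO/.X.]: (2,0)[XOX/XOO/OX.]+1* (2,2)[XOX/XOO/.XO]-1
p5 X@[XOX/XOO/OX.] terminal -1; root [XO./.O./.X.] d5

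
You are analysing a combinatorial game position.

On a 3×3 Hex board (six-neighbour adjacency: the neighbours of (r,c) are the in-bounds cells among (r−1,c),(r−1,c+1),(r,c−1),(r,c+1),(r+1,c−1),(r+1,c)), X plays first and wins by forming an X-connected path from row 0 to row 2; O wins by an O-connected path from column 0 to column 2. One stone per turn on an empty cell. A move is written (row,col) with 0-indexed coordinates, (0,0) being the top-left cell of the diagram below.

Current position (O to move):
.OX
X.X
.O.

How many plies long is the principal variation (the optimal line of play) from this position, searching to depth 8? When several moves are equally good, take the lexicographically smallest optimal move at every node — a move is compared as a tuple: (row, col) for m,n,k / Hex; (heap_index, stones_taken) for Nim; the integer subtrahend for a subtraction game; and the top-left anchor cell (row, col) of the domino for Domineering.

PV length from [.OX/X.X/.O.]: 4 plies

[.OX/X.X/.O.] O move#1: (0,0):-1/OOX/X.X/.O.*, (1,1):-1/.OX/XOX/.O., (2,0):-1/.OX/X.X/OO., (2,2):-1/.OX/X.X/.OO
[OOX/X.X/.O.] X move#2: (1,1):+1/OOX/XXX/.O.*, (2,0):+1/OOX/X.X/XO., (2,2):+1/OOX/X.X/.OX
[OOX/XXX/.O.] O move#3: (2,0):-1/OOX/XXX/OO.*, (2,2):-1/OOX/XXX/.OO
[OOX/XXX/OO.] X move#4: (2,2):+1/OOX/XXX/OOX*
[OOX/XXX/OOX] end (terminal -1, O#5); searched .OX/X.X/.O. to 8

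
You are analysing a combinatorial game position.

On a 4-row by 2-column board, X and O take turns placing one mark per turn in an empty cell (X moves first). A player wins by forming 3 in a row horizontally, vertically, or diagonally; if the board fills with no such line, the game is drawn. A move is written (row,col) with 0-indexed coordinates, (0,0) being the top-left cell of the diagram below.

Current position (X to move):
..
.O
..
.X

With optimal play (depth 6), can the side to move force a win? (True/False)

X winning at [../.O/../.X]: False

p1 X@[../.O/../.X]: (0,0)[X./.O/../.X]+0* (0,1)[.X/.O/../.X]+0 (1,0)[../XO/../.X]+0 (2,0)[../.O/X./.X]+0 (2,1)[../.O/.X/.X]+0 (3,0)[../.O/../XX]+0
p2 O@[X./.O/../.X]: (0,1)[XO/.O/../.X]+0* (1,0)[X./OO/../.X]+0 (2,0)[X./.O/O./.X]+0 (2,1)[X./.O/.O/.X]+0 (3,0)[X./.O/../OX]+0
p3 X@[XO/.O/../.X]: (1,0)[XO/XO/../.X]-1 (2,0)[XO/.O/X./.X]-1 (2,1)[XO/.O/.X/.X]+0* (3,0)[XO/.O/../XX]-1
p4 O@[XO/.O/.X/.X]: (1,0)[XO/OO/.X/.X]+0* (2,0)[XO/.O/OX/.X]+0 (3,0)[XO/.O/.X/OX]+0
p5 X@[XO/OO/.X/.X]: (2,0)[XO/OO/XX/.X]+0* (3,0)[XO/OO/.X/XX]+0
p6 O@[XO/OO/XX/.X]: (3,0)[XO/OO/XX/OX]+0*
p7 X@[XO/OO/XX/OX] terminal +0; root [../.O/../.X] d6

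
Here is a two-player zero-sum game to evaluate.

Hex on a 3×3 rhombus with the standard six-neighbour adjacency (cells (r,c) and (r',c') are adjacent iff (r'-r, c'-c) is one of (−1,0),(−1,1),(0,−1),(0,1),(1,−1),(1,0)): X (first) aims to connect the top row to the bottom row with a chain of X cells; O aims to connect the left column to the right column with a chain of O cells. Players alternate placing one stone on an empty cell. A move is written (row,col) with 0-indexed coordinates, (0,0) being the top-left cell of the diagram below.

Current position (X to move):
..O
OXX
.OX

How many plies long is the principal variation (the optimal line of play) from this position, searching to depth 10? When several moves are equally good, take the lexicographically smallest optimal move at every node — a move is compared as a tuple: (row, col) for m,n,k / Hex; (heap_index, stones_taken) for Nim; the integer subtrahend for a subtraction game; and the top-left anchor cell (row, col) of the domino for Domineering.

PV length from [..O/OXX/.OX]: 1 ply

[..O/OXX/.OX] X move#1: (0,0):-1/X.O/OXX/.OX, (0,1):+1/.XO/OXX/.OX*, (2,0):-1/..O/OXX/XOX
[.XO/OXX/.OX] end (terminal -1, O#2); searched ..O/OXX/.OX to 10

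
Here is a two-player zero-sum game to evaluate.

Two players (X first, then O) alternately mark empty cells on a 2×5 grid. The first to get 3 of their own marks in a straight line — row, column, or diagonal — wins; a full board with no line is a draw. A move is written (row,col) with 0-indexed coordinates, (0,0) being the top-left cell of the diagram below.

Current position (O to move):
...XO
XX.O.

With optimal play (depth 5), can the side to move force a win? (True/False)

ply 1, O at ...XO/XX.O. | (0,0)=-1→O..XO/XX.O.; (0,1)=-1→.O.XO/XX.O.; (0,2)=-1→..OXO/XX.O.; (1,2)=+0→...XO/XXOO.*; (1,4)=-1→...XO/XX.OO
ply 2, X at ...XO/XXOO. | (0,0)=-1→X..XO/XXOO.; (0,1)=-1→.X.XO/XXOO.; (0,2)=-1→..XXO/XXOO.; (1,4)=+0→...XO/XXOOX*
ply 3, O at ...XO/XXOOX | (0,0)=+0→O..XO/XXOOX*; (0,1)=+0→.O.XO/XXOOX; (0,2)=+0→..OXO/XXOOX
ply 4, X at O..XO/XXOOX | (0,1)=+0→OX.XO/XXOOX*; (0,2)=+0→O.XXO/XXOOX
ply 5, O at OX.XO/XXOOX | (0,2)=+0→OXOXO/XXOOX*
ply 6: OXOXO/XXOOX is terminal +0 (X); from ...XO/XX.O. depth 5

O winning at [...XO/XX.O.]: False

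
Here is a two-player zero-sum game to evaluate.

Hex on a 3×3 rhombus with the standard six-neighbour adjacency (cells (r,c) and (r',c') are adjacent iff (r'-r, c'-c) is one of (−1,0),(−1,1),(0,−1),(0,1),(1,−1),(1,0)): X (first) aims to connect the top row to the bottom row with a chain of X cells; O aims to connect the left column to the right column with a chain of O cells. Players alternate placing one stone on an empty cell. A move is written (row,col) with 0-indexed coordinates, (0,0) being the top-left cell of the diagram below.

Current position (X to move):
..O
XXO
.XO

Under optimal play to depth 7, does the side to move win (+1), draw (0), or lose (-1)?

value(..O/XXO/.XO, X) = +1

[..O/XXO/.XO] X move#1: (0,0):+1/X.O/XXO/.XO*, (0,1):+1/.XO/XXO/.XO, (2,0):+1/..O/XXO/XXO
[X.O/XXO/.XO] end (terminal -1, O#2); searched ..O/XXO/.XO to 7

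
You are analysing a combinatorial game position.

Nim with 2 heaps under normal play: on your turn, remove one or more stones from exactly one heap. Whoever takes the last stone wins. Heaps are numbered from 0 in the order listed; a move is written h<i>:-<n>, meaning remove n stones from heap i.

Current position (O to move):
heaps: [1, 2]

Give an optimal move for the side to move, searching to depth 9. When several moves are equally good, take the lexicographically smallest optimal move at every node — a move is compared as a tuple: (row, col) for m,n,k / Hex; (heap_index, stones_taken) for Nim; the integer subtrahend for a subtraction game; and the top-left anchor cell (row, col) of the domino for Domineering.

O's best at [(1,2)]: h1:-1

p1 O@[(1,2)]: h0:-1[(0,2)]-1 h1:-1[(1,1)]+1* h1:-2[(1,0)]-1
p2 X@[(1,1)]: h0:-1[(0,1)]-1* h1:-1[(1,0)]-1
p3 O@[(0,1)]: h1:-1[(0,0)]+1*
p4 X@[(0,0)] terminal -1; root [(1,2)] d9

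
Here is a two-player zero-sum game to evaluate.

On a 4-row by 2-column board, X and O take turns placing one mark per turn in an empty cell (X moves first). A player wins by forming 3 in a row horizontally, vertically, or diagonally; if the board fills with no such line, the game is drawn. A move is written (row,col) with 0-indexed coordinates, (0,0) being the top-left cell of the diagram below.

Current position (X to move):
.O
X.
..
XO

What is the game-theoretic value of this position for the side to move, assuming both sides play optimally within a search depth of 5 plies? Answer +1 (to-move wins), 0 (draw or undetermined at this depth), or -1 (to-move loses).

ply 1, X at .O/X./../XO | (0,0)=+0→XO/X./../XO; (1,1)=+0→.O/XX/../XO; (2,0)=+1→.O/X./X./XO*; (2,1)=+0→.O/X./.X/XO
ply 2: .O/X./X./XO is terminal -1 (O); from .O/X./../XO depth 5

value(.O/X./../XO, X) = +1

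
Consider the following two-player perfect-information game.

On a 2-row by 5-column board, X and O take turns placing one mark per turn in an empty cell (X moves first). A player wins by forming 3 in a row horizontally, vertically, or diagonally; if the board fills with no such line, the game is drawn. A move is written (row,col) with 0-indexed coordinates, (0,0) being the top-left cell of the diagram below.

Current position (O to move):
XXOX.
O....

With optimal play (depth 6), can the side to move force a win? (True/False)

ply 1, O at XXOX./O.... | (0,4)=+0→XXOXO/O....*; (1,1)=+0→XXOX./OO...; (1,2)=+0→XXOX./O.O..; (1,3)=+0→XXOX./O..O.; (1,4)=+0→XXOX./O...O
ply 2, X at XXOXO/O.... | (1,1)=+0→XXOXO/OX...*; (1,2)=+0→XXOXO/O.X..; (1,3)=+0→XXOXO/O..X.; (1,4)=+0→XXOXO/O...X
ply 3, O at XXOXO/OX... | (1,2)=+0→XXOXO/OXO..*; (1,3)=+0→XXOXO/OX.O.; (1,4)=+0→XXOXO/OX..O
ply 4, X at XXOXO/OXO.. | (1,3)=+0→XXOXO/OXOX.*; (1,4)=+0→XXOXO/OXO.X
ply 5, O at XXOXO/OXOX. | (1,4)=+0→XXOXO/OXOXO*
ply 6: XXOXO/OXOXO is terminal +0 (X); from XXOX./O.... depth 6

O winning at [XXOX./O....]: False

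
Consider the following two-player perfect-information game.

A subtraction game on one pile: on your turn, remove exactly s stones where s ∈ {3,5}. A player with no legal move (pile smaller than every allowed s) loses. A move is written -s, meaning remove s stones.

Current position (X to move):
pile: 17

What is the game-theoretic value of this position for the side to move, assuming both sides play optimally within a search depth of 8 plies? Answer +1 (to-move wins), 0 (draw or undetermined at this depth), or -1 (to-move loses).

value(17, X) = -1

[17] X move#1: -3:-1/14*, -5:-1/12
[14] O move#2: -3:-1/11, -5:+1/9*
[9] X move#3: -3:-1/6*, -5:-1/4
[6] O move#4: -3:-1/3, -5:+1/1*
[1] end (terminal -1, X#5); searched 17 to 8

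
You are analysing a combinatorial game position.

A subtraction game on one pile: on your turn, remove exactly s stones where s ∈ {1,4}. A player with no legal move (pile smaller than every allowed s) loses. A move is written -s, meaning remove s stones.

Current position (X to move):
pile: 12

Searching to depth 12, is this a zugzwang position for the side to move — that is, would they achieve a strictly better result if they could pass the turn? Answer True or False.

zugzwang(12, X) = True

[12] X move#1: -1:-1/11*, -4:-1/8
[11] O move#2: -1:+1/10*, -4:+1/7
[10] X move#3: -1:-1/9*, -4:-1/6
[9] O move#4: -1:-1/8, -4:+1/5*
[5] X move#5: -1:-1/4*, -4:-1/1
[4] O move#6: -1:-1/3, -4:+1/0*
[0] end (terminal -1, X#7); searched 12 to 12
pass branch (O moves first from the same position):
  | [12] O move#1: -1:-1/11*, -4:-1/8
  | [11] X move#2: -1:+1/10*, -4:+1/7
  | [10] O move#3: -1:-1/9*, -4:-1/6
  | [9] X move#4: -1:-1/8, -4:+1/5*
  | [5] O move#5: -1:-1/4*, -4:-1/1
  | [4] X move#6: -1:-1/3, -4:+1/0*
  | [0] end (terminal -1, O#7); searched 12 to 12
X moving scores -1; X passing scores +1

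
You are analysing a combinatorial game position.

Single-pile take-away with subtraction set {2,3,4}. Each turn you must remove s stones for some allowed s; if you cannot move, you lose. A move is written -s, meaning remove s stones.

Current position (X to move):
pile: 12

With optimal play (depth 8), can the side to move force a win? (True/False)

[12] X move#1: -2:-1/10*, -3:-1/9, -4:-1/8
[10] O move#2: -2:-1/8, -3:+1/7*, -4:+1/6
[7] X move#3: -2:-1/5*, -3:-1/4, -4:-1/3
[5] O move#4: -2:-1/3, -3:-1/2, -4:+1/1*
[1] end (terminal -1, X#5); searched 12 to 8

X winning at [12]: False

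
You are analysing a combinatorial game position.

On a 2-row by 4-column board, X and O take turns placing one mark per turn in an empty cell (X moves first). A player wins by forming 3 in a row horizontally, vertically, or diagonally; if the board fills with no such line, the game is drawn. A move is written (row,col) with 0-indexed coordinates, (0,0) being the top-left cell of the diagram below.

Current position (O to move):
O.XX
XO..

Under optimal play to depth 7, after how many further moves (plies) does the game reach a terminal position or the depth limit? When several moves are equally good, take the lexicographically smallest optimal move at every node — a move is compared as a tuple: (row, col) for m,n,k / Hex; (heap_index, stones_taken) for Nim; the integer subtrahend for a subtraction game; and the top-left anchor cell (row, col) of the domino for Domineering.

PV length from [O.XX/XO..]: 3 plies

p1 O@[O.XX/XO..]: (0,1)[OOXX/XO..]+0* (1,2)[O.XX/XOO.]-1 (1,3)[O.XX/XO.O]-1
p2 X@[OOXX/XO..]: (1,2)[OOXX/XOX.]+0* (1,3)[OOXX/XO.X]+0
p3 O@[OOXX/XOX.]: (1,3)[OOXX/XOXO]+0*
p4 X@[OOXX/XOXO] terminal +0; root [O.XX/XO..] d7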